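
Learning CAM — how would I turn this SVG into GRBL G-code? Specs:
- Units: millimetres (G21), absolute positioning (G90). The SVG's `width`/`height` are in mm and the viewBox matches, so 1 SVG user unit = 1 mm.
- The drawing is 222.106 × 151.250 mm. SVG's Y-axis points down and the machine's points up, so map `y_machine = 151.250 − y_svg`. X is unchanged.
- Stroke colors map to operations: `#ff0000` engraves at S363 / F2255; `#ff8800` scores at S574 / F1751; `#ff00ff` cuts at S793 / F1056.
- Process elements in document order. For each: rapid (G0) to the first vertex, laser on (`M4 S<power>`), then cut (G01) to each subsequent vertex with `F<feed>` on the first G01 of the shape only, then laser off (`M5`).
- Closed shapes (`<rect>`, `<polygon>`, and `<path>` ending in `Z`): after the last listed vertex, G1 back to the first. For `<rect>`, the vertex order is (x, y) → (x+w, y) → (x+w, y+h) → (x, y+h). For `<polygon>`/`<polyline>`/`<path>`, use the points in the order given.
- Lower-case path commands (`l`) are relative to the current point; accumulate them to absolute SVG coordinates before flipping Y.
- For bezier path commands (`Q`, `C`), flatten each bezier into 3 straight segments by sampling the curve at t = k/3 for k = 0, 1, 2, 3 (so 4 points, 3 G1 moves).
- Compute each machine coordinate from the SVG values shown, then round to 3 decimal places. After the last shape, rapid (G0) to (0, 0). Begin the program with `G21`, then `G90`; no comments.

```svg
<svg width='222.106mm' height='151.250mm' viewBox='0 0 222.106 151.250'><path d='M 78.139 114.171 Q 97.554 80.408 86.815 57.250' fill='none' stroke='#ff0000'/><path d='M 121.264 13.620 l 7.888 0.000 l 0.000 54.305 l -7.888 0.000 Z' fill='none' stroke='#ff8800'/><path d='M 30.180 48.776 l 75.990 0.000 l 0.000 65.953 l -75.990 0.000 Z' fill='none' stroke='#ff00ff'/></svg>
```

1 u = 1 mm; y_m = 151.250 − y.

[1] `<path>` quadratic bezier, #ff0000→engrave S363 F2255: (78.139,37.079) → (87.732,58.409) → (90.624,77.383) → (86.815,94.000)

[2] `<path>` rectangle, #ff8800→score S574 F1751: (121.264,137.630) → (129.152,137.630) → (129.152,83.325) → (121.264,83.325) → (121.264,137.630) (closed)

[3] `<path>` rectangle, #ff00ff→cut S793 F1056: (30.180,102.474) → (106.170,102.474) → (106.170,36.521) → (30.180,36.521) → (30.180,102.474) (closed)

G21
G90
G0 X78.139 Y37.079
M4 S363
G01 X87.732 Y58.409 F2255
G01 X90.624 Y77.383
G01 X86.815 Y94.000
M5
G0 X121.264 Y137.630
M4 S574
G01 X129.152 Y137.630 F1751
G01 X129.152 Y83.325
G01 X121.264 Y83.325
G01 X121.264 Y137.630
M5
G0 X30.180 Y102.474
M4 S793
G01 X106.170 Y102.474 F1056
G01 X106.170 Y36.521
G01 X30.180 Y36.521
G01 X30.180 Y102.474
M5
G0 X0.000 Y0.000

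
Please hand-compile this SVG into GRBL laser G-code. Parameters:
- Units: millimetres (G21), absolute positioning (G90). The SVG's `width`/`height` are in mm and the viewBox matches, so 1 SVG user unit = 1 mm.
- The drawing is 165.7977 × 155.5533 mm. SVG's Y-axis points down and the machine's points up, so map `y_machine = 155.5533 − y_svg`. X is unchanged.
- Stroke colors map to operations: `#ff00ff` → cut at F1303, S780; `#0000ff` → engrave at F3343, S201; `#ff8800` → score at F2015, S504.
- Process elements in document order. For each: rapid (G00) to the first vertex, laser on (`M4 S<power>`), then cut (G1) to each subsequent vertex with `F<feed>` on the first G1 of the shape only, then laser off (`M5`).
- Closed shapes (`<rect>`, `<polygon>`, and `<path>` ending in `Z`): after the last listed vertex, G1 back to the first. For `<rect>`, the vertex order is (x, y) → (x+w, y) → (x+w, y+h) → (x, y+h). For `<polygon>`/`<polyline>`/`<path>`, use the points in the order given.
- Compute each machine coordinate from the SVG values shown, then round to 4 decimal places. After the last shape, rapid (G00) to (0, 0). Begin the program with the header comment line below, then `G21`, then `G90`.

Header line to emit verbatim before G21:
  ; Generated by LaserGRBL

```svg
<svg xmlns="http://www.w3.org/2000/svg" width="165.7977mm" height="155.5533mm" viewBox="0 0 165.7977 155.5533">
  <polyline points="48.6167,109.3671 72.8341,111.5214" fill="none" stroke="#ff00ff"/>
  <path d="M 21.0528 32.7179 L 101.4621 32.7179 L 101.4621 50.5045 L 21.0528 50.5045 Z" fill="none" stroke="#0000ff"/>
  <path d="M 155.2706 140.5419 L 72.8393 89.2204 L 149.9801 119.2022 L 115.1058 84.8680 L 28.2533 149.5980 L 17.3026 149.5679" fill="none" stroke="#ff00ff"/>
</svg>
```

1 u = 1 mm; y_m = 155.5533 − y.

[1] `<polyline>` line segment, #ff00ff→cut S780 F1303: (48.6167,46.1862) → (72.8341,44.0319)

[2] `<path>` rectangle, #0000ff→engrave S201 F3343: (21.0528,122.8354) → (101.4621,122.8354) → (101.4621,105.0488) → (21.0528,105.0488) → (21.0528,122.8354) (closed)

[3] `<path>` open polyline, #ff00ff→cut S780 F1303: (155.2706,15.0114) → (72.8393,66.3329) → (149.9801,36.3511) → (115.1058,70.6853) → (28.2533,5.9553) → (17.3026,5.9854)

; Generated by LaserGRBL
G21
G90
G00 X48.6167 Y46.1862
M4 S780
G1 X72.8341 Y44.0319 F1303
M5
G00 X21.0528 Y122.8354
M4 S201
G1 X101.4621 Y122.8354 F3343
G1 X101.4621 Y105.0488
G1 X21.0528 Y105.0488
G1 X21.0528 Y122.8354
M5
G00 X155.2706 Y15.0114
M4 S780
G1 X72.8393 Y66.3329 F1303
G1 X149.9801 Y36.3511
G1 X115.1058 Y70.6853
G1 X28.2533 Y5.9553
G1 X17.3026 Y5.9854
M5
G00 X0.0000 Y0.0000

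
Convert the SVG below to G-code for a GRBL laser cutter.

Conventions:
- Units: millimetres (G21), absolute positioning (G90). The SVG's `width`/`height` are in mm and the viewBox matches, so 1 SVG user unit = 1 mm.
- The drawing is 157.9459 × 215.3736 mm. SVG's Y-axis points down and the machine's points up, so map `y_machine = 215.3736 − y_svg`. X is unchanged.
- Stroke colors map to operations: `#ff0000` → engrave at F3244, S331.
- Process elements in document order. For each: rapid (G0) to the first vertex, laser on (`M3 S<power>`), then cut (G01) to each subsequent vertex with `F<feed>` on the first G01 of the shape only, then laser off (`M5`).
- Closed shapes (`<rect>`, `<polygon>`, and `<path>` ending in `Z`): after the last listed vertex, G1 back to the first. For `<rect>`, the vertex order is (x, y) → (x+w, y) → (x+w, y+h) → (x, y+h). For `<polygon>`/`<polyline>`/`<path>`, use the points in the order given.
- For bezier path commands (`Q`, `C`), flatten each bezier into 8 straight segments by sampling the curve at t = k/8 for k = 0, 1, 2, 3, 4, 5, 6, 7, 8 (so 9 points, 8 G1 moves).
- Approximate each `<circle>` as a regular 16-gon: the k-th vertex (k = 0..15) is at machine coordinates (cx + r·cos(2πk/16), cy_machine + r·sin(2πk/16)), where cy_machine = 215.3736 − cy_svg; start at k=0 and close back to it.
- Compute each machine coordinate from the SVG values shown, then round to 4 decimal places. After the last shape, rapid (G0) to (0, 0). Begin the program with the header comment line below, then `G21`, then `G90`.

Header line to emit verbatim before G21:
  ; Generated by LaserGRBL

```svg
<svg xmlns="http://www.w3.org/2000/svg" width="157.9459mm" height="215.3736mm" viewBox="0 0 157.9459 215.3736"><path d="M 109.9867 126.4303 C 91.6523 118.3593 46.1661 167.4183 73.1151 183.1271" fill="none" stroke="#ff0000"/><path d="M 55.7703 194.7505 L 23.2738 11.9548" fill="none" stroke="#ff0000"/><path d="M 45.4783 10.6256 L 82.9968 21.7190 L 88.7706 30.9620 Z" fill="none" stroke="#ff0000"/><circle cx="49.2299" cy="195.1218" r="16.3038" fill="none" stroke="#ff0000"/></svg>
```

; Generated by LaserGRBL
G21
G90
G0 X109.9867 Y88.9433
M3 S331
G01 X102.0331 Y89.4687 F3244
G01 X92.7010 Y85.6984
G01 X83.1575 Y78.6929
G01 X74.5696 Y69.5123
G01 X68.1044 Y59.2171
G01 X64.9289 Y48.8675
G01 X66.2101 Y39.5239
G01 X73.1151 Y32.2465
M5
G0 X55.7703 Y20.6231
M3 S331
G01 X23.2738 Y203.4188 F3244
M5
G0 X45.4783 Y204.7480
M3 S331
G01 X82.9968 Y193.6546 F3244
G01 X88.7706 Y184.4116
G01 X45.4783 Y204.7480
M5
G0 X65.5337 Y20.2518
M3 S331
G01 X64.2926 Y26.4910 F3244
G01 X60.7584 Y31.7803
G01 X55.4691 Y35.3145
G01 X49.2299 Y36.5556
G01 X42.9907 Y35.3145
G01 X37.7014 Y31.7803
G01 X34.1672 Y26.4910
G01 X32.9261 Y20.2518
G01 X34.1672 Y14.0126
G01 X37.7014 Y8.7233
G01 X42.9907 Y5.1891
G01 X49.2299 Y3.9480
G01 X55.4691 Y5.1891
G01 X60.7584 Y8.7233
G01 X64.2926 Y14.0126
G01 X65.5337 Y20.2518
M5
G0 X0.0000 Y0.0000

1 u = 1 mm; y_m = 215.3736 − y.

[1] `<path>` cubic bezier, #ff0000→engrave S331 F3244: (109.9867,88.9433) → (102.0331,89.4687) → (92.7010,85.6984) → (83.1575,78.6929) → (74.5696,69.5123) → (68.1044,59.2171) → (64.9289,48.8675) → (66.2101,39.5239) → (73.1151,32.2465)

[2] `<path>` line segment, #ff0000→engrave S331 F3244: (55.7703,20.6231) → (23.2738,203.4188)

[3] `<path>` closed polygon, #ff0000→engrave S331 F3244: (45.4783,204.7480) → (82.9968,193.6546) → (88.7706,184.4116) → (45.4783,204.7480) (closed)

[4] `<circle>` circle, #ff0000→engrave S331 F3244: (65.5337,20.2518) → (64.2926,26.4910) → (60.7584,31.7803) → (55.4691,35.3145) → (49.2299,36.5556) → (42.9907,35.3145) → (37.7014,31.7803) → (34.1672,26.4910) → (32.9261,20.2518) → (34.1672,14.0126) → (37.7014,8.7233) → (42.9907,5.1891) → (49.2299,3.9480) → (55.4691,5.1891) → (60.7584,8.7233) → (64.2926,14.0126) → (65.5337,20.2518) (closed)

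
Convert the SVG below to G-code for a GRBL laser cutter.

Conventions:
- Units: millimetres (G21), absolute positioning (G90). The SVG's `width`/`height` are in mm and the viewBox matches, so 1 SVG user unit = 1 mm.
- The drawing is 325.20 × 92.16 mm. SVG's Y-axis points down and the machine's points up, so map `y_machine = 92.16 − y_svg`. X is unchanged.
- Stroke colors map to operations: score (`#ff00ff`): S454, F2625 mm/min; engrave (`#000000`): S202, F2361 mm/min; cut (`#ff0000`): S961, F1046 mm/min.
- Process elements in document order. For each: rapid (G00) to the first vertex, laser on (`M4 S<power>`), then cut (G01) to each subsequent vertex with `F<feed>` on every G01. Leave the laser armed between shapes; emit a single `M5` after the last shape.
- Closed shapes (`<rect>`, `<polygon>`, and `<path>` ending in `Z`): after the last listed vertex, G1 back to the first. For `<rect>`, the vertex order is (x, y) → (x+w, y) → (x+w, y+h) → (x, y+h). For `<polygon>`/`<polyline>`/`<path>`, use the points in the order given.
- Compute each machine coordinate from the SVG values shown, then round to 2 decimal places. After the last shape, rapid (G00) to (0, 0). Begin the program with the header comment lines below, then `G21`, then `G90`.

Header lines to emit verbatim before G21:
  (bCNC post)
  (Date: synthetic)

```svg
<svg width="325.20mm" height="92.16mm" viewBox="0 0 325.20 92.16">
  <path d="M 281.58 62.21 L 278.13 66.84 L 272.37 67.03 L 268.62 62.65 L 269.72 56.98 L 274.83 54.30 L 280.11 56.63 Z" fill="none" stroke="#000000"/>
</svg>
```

(bCNC post)
(Date: synthetic)
G21
G90
G00 X281.58 Y29.95
M4 S202
G01 X278.13 Y25.32 F2361
G01 X272.37 Y25.13 F2361
G01 X268.62 Y29.51 F2361
G01 X269.72 Y35.18 F2361
G01 X274.83 Y37.86 F2361
G01 X280.11 Y35.53 F2361
G01 X281.58 Y29.95 F2361
M5
G00 X0.00 Y0.00

1 u = 1 mm; y_m = 92.16 − y.

[1] `<path>` regular polygon, #000000→engrave S202 F2361: (281.58,29.95) → (278.13,25.32) → (272.37,25.13) → (268.62,29.51) → (269.72,35.18) → (274.83,37.86) → (280.11,35.53) → (281.58,29.95) (closed)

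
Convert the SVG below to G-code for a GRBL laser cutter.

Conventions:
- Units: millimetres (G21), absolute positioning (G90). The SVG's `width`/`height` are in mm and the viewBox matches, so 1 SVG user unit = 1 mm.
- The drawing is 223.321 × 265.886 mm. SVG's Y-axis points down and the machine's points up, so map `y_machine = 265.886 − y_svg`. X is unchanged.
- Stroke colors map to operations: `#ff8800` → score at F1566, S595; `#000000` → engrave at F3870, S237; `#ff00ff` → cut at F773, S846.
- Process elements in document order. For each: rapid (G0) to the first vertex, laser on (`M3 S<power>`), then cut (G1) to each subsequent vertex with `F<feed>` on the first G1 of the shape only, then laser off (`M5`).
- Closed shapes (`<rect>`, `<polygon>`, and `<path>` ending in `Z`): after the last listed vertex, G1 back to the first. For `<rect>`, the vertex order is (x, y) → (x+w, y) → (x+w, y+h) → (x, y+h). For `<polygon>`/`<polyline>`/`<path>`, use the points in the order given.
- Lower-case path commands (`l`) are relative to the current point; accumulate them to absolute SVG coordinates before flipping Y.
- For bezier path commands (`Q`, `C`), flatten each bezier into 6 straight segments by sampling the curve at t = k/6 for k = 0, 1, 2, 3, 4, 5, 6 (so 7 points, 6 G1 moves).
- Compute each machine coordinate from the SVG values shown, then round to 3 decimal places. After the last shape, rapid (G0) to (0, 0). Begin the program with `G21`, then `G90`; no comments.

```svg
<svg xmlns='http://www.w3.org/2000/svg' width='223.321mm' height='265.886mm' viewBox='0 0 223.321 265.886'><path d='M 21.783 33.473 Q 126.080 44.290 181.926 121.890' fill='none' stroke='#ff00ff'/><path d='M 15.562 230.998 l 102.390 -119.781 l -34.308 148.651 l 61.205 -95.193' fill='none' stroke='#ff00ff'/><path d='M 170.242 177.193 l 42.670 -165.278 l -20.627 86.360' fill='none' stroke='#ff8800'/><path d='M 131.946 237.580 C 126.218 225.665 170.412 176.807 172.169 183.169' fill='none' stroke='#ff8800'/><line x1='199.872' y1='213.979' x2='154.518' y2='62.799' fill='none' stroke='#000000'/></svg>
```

G21
G90
G0 X21.783 Y232.413
M3 S846
G1 X55.203 Y226.952 F773
G1 X85.931 Y217.781
G1 X113.967 Y204.900
G1 X139.312 Y188.309
G1 X161.965 Y168.008
G1 X181.926 Y143.996
M5
G0 X15.562 Y34.888
M3 S846
G1 X117.952 Y154.669 F773
G1 X83.644 Y6.018
G1 X144.849 Y101.211
M5
G0 X170.242 Y88.693
M3 S595
G1 X212.912 Y253.971 F1566
G1 X192.285 Y167.611
M5
G0 X131.946 Y28.306
M3 S595
G1 X132.815 Y36.915 F1566
G1 X139.438 Y49.122
G1 X149.251 Y62.365
G1 X159.687 Y74.086
G1 X168.182 Y81.723
G1 X172.169 Y82.717
M5
G0 X199.872 Y51.907
M3 S237
G1 X154.518 Y203.087 F3870
M5
G0 X0.000 Y0.000

viewBox `0 0 223.321 265.886` with mm width/height → 1 unit = 1 mm. Flip: y_m = 265.886 − y_svg.

**Shape 1** — `<path>` quadratic bezier, stroke `#ff00ff` → cut (S846, F773). Control points (SVG): P0=(21.783,33.473), P1=(126.080,44.290), P2=(181.926,121.890); sampled at t=k/6. Machine vertices: (21.783,232.413) → (55.203,226.952) → (85.931,217.781) → (113.967,204.900) → (139.312,188.309) → (161.965,168.008) → (181.926,143.996). Open path.

**Shape 2** — `<path>` open polyline, stroke `#ff00ff` → cut (S846, F773). Machine vertices: (15.562,34.888) → (117.952,154.669) → (83.644,6.018) → (144.849,101.211). Open path.

**Shape 3** — `<path>` open polyline, stroke `#ff8800` → score (S595, F1566). Machine vertices: (170.242,88.693) → (212.912,253.971) → (192.285,167.611). Open path.

**Shape 4** — `<path>` cubic bezier, stroke `#ff8800` → score (S595, F1566). Control points (SVG): P0=(131.946,237.580), P1=(126.218,225.665), P2=(170.412,176.807), P3=(172.169,183.169); sampled at t=k/6. Machine vertices: (131.946,28.306) → (132.815,36.915) → (139.438,49.122) → (149.251,62.365) → (159.687,74.086) → (168.182,81.723) → (172.169,82.717). Open path.

**Shape 5** — `<line>` line segment, stroke `#000000` → engrave (S237, F3870). Machine vertices: (199.872,51.907) → (154.518,203.087). Open path.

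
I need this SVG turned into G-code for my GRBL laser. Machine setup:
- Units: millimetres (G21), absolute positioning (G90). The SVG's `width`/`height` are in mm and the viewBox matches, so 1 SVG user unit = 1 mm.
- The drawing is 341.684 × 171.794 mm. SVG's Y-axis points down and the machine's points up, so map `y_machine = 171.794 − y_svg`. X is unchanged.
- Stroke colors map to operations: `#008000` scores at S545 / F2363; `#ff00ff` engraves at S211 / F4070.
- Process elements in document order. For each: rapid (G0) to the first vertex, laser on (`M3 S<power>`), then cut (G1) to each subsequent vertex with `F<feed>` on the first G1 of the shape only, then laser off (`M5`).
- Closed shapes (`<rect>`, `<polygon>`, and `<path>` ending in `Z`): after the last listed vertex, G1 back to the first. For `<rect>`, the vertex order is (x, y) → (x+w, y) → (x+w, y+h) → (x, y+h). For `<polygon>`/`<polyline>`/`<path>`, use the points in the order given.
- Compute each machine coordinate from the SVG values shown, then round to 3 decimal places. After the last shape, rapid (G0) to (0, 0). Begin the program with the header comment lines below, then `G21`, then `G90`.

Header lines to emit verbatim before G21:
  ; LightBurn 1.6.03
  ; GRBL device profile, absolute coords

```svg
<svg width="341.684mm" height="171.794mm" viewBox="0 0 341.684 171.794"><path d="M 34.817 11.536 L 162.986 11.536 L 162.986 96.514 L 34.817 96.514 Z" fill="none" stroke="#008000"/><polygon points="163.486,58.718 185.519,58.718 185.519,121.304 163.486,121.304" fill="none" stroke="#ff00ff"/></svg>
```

1 u = 1 mm; y_m = 171.794 − y.

[1] `<path>` rectangle, #008000→score S545 F2363: (34.817,160.258) → (162.986,160.258) → (162.986,75.280) → (34.817,75.280) → (34.817,160.258) (closed)

[2] `<polygon>` rectangle, #ff00ff→engrave S211 F4070: (163.486,113.076) → (185.519,113.076) → (185.519,50.490) → (163.486,50.490) → (163.486,113.076) (closed)

; LightBurn 1.6.03
; GRBL device profile, absolute coords
G21
G90
G0 X34.817 Y160.258
M3 S545
G1 X162.986 Y160.258 F2363
G1 X162.986 Y75.280
G1 X34.817 Y75.280
G1 X34.817 Y160.258
M5
G0 X163.486 Y113.076
M3 S211
G1 X185.519 Y113.076 F4070
G1 X185.519 Y50.490
G1 X163.486 Y50.490
G1 X163.486 Y113.076
M5
G0 X0.000 Y0.000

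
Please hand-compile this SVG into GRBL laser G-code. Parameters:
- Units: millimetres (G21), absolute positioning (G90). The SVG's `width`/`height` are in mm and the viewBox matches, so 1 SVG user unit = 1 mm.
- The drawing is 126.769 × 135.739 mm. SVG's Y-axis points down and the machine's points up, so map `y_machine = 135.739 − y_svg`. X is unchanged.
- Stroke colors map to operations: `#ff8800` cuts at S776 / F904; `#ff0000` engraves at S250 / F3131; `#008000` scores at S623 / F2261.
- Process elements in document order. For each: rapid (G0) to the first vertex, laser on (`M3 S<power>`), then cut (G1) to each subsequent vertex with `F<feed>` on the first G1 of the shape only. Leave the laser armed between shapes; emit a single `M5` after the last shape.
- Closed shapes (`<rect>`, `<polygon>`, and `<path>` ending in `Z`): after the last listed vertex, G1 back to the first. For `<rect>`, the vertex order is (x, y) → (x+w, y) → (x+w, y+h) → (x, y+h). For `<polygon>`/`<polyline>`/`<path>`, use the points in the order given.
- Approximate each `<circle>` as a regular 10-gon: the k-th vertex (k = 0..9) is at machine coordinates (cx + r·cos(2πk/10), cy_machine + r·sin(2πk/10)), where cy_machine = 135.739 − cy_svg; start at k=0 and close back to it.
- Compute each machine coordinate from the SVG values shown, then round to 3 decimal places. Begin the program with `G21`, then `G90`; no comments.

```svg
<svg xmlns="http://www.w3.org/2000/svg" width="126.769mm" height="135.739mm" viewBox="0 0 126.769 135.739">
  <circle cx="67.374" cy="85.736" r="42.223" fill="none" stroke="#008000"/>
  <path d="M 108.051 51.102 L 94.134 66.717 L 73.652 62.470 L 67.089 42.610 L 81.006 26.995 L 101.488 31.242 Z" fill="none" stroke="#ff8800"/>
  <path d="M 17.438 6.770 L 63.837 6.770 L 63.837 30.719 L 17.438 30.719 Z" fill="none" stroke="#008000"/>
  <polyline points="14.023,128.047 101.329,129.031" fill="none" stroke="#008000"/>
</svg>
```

viewBox `0 0 126.769 135.739` with mm width/height → 1 unit = 1 mm. Flip: y_m = 135.739 − y_svg.

**Shape 1** — `<circle>` circle, stroke `#008000` → score (S623, F2261). Machine vertices: (109.597,50.003) → (101.533,74.821) → (80.422,90.159) → (54.326,90.159) → (33.215,74.821) → (25.151,50.003) → (33.215,25.185) → (54.326,9.847) → (80.422,9.847) → (101.533,25.185) → (109.597,50.003). Closed: final G1 returns to the first vertex.

**Shape 2** — `<path>` regular polygon, stroke `#ff8800` → cut (S776, F904). Machine vertices: (108.051,84.637) → (94.134,69.022) → (73.652,73.269) → (67.089,93.129) → (81.006,108.744) → (101.488,104.497) → (108.051,84.637). Closed: final G1 returns to the first vertex.

**Shape 3** — `<path>` rectangle, stroke `#008000` → score (S623, F2261). Machine vertices: (17.438,128.969) → (63.837,128.969) → (63.837,105.020) → (17.438,105.020) → (17.438,128.969). Closed: final G1 returns to the first vertex.

**Shape 4** — `<polyline>` line segment, stroke `#008000` → score (S623, F2261). Machine vertices: (14.023,7.692) → (101.329,6.708). Open path.

G21
G90
G0 X109.597 Y50.003
M3 S623
G1 X101.533 Y74.821 F2261
G1 X80.422 Y90.159
G1 X54.326 Y90.159
G1 X33.215 Y74.821
G1 X25.151 Y50.003
G1 X33.215 Y25.185
G1 X54.326 Y9.847
G1 X80.422 Y9.847
G1 X101.533 Y25.185
G1 X109.597 Y50.003
G0 X108.051 Y84.637
M3 S776
G1 X94.134 Y69.022 F904
G1 X73.652 Y73.269
G1 X67.089 Y93.129
G1 X81.006 Y108.744
G1 X101.488 Y104.497
G1 X108.051 Y84.637
G0 X17.438 Y128.969
M3 S623
G1 X63.837 Y128.969 F2261
G1 X63.837 Y105.020
G1 X17.438 Y105.020
G1 X17.438 Y128.969
G0 X14.023 Y7.692
M3 S623
G1 X101.329 Y6.708 F2261
M5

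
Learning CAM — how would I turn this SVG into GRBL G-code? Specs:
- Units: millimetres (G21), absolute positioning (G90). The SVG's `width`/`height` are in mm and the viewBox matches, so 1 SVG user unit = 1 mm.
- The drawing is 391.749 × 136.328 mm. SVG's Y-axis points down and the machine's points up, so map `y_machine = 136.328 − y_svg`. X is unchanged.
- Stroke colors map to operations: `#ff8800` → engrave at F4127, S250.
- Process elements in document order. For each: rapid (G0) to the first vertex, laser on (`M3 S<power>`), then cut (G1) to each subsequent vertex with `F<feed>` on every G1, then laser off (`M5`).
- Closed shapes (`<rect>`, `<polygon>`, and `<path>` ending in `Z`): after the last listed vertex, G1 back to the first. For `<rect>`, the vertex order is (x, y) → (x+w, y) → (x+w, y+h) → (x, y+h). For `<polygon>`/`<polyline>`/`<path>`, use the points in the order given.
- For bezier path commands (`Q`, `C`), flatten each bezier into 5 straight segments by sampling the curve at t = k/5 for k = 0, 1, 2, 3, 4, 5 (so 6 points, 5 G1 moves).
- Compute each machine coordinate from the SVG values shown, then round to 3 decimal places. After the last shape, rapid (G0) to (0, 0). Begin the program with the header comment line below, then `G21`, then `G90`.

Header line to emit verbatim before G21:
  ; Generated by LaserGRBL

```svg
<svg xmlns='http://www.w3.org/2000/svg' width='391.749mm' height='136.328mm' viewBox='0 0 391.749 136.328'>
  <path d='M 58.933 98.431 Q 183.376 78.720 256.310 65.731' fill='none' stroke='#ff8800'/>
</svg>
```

; Generated by LaserGRBL
G21
G90
G0 X58.933 Y37.897
M3 S250
G1 X106.650 Y45.513 F4127
G1 X150.246 Y52.590 F4127
G1 X189.721 Y59.130 F4127
G1 X225.076 Y65.133 F4127
G1 X256.310 Y70.597 F4127
M5
G0 X0.000 Y0.000

viewBox `0 0 391.749 136.328` with mm width/height → 1 unit = 1 mm. Flip: y_m = 136.328 − y_svg.

**Shape 1** — `<path>` quadratic bezier, stroke `#ff8800` → engrave (S250, F4127). Control points (SVG): P0=(58.933,98.431), P1=(183.376,78.720), P2=(256.310,65.731); sampled at t=k/5. Machine vertices: (58.933,37.897) → (106.650,45.513) → (150.246,52.590) → (189.721,59.130) → (225.076,65.133) → (256.310,70.597). Open path.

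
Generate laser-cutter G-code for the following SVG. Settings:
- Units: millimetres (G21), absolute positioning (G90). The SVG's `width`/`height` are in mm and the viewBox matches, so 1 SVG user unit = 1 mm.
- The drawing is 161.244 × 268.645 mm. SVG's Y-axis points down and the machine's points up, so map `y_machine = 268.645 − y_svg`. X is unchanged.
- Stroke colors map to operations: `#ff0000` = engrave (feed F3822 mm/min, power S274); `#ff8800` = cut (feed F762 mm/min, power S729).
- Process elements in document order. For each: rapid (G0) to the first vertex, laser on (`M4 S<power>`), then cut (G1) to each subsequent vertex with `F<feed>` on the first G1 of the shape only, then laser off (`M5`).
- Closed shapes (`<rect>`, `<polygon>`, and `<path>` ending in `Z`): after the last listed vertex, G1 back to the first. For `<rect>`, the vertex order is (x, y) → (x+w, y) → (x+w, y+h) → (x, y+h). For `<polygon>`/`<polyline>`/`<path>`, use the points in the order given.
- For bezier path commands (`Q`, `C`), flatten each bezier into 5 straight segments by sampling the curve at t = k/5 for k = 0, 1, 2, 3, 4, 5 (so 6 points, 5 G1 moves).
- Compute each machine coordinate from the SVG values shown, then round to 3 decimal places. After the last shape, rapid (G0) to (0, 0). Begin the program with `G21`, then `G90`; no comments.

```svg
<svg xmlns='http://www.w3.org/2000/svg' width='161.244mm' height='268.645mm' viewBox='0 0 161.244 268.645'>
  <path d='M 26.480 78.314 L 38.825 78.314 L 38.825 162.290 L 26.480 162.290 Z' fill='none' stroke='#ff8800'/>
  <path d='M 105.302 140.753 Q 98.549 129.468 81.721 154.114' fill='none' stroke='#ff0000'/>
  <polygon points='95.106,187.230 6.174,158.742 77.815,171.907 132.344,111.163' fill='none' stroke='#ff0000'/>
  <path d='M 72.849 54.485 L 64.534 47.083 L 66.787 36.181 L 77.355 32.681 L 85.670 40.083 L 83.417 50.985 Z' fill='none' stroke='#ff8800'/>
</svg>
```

G21
G90
G0 X26.480 Y190.331
M4 S729
G1 X38.825 Y190.331 F762
G1 X38.825 Y106.355
G1 X26.480 Y106.355
G1 X26.480 Y190.331
M5
G0 X105.302 Y127.892
M4 S274
G1 X102.198 Y130.969 F3822
G1 X98.288 Y131.171
G1 X93.571 Y128.499
G1 X88.049 Y122.952
G1 X81.721 Y114.531
M5
G0 X95.106 Y81.415
M4 S274
G1 X6.174 Y109.903 F3822
G1 X77.815 Y96.738
G1 X132.344 Y157.482
G1 X95.106 Y81.415
M5
G0 X72.849 Y214.160
M4 S729
G1 X64.534 Y221.562 F762
G1 X66.787 Y232.464
G1 X77.355 Y235.964
G1 X85.670 Y228.562
G1 X83.417 Y217.660
G1 X72.849 Y214.160
M5
G0 X0.000 Y0.000

viewBox `0 0 161.244 268.645` with mm width/height → 1 unit = 1 mm. Flip: y_m = 268.645 − y_svg.

**Shape 1** — `<path>` rectangle, stroke `#ff8800` → cut (S729, F762). Machine vertices: (26.480,190.331) → (38.825,190.331) → (38.825,106.355) → (26.480,106.355) → (26.480,190.331). Closed: final G1 returns to the first vertex.

**Shape 2** — `<path>` quadratic bezier, stroke `#ff0000` → engrave (S274, F3822). Control points (SVG): P0=(105.302,140.753), P1=(98.549,129.468), P2=(81.721,154.114); sampled at t=k/5. Machine vertices: (105.302,127.892) → (102.198,130.969) → (98.288,131.171) → (93.571,128.499) → (88.049,122.952) → (81.721,114.531). Open path.

**Shape 3** — `<polygon>` closed polygon, stroke `#ff0000` → engrave (S274, F3822). Machine vertices: (95.106,81.415) → (6.174,109.903) → (77.815,96.738) → (132.344,157.482) → (95.106,81.415). Closed: final G1 returns to the first vertex.

**Shape 4** — `<path>` regular polygon, stroke `#ff8800` → cut (S729, F762). Machine vertices: (72.849,214.160) → (64.534,221.562) → (66.787,232.464) → (77.355,235.964) → (85.670,228.562) → (83.417,217.660) → (72.849,214.160). Closed: final G1 returns to the first vertex.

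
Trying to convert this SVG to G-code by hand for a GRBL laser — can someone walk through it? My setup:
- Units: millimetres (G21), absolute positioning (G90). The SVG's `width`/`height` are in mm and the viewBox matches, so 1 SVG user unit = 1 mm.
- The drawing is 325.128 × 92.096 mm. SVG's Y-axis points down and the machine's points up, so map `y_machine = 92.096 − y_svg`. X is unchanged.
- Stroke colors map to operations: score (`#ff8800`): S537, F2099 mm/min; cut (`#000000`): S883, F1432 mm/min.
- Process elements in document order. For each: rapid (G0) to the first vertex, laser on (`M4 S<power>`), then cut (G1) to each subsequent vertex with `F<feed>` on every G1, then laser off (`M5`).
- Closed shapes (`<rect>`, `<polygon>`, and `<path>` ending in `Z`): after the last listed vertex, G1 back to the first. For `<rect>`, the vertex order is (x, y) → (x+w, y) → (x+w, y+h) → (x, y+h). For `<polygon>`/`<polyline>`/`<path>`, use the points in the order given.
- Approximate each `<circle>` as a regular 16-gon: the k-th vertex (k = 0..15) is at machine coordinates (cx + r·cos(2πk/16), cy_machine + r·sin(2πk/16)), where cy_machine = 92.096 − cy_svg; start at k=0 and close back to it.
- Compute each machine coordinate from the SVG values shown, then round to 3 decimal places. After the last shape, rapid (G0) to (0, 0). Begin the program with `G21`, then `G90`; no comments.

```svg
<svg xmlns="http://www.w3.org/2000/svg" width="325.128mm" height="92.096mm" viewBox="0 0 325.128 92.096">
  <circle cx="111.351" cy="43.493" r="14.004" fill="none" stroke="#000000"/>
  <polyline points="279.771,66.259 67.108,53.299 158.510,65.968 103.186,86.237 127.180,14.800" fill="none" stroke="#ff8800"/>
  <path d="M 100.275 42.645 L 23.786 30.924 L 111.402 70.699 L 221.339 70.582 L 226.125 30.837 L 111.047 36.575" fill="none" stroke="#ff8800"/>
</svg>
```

G21
G90
G0 X125.355 Y48.603
M4 S883
G1 X124.289 Y53.962 F1432
G1 X121.253 Y58.505 F1432
G1 X116.710 Y61.541 F1432
G1 X111.351 Y62.607 F1432
G1 X105.992 Y61.541 F1432
G1 X101.449 Y58.505 F1432
G1 X98.413 Y53.962 F1432
G1 X97.347 Y48.603 F1432
G1 X98.413 Y43.244 F1432
G1 X101.449 Y38.701 F1432
G1 X105.992 Y35.665 F1432
G1 X111.351 Y34.599 F1432
G1 X116.710 Y35.665 F1432
G1 X121.253 Y38.701 F1432
G1 X124.289 Y43.244 F1432
G1 X125.355 Y48.603 F1432
M5
G0 X279.771 Y25.837
M4 S537
G1 X67.108 Y38.797 F2099
G1 X158.510 Y26.128 F2099
G1 X103.186 Y5.859 F2099
G1 X127.180 Y77.296 F2099
M5
G0 X100.275 Y49.451
M4 S537
G1 X23.786 Y61.172 F2099
G1 X111.402 Y21.397 F2099
G1 X221.339 Y21.514 F2099
G1 X226.125 Y61.259 F2099
G1 X111.047 Y55.521 F2099
M5
G0 X0.000 Y0.000

viewBox `0 0 325.128 92.096` with mm width/height → 1 unit = 1 mm. Flip: y_m = 92.096 − y_svg.

**Shape 1** — `<circle>` circle, stroke `#000000` → cut (S883, F1432). Machine vertices: (125.355,48.603) → (124.289,53.962) → (121.253,58.505) → (116.710,61.541) → (111.351,62.607) → (105.992,61.541) → (101.449,58.505) → (98.413,53.962) → (97.347,48.603) → (98.413,43.244) → (101.449,38.701) → (105.992,35.665) → (111.351,34.599) → (116.710,35.665) → (121.253,38.701) → (124.289,43.244) → (125.355,48.603). Closed: final G1 returns to the first vertex.

**Shape 2** — `<polyline>` open polyline, stroke `#ff8800` → score (S537, F2099). Machine vertices: (279.771,25.837) → (67.108,38.797) → (158.510,26.128) → (103.186,5.859) → (127.180,77.296). Open path.

**Shape 3** — `<path>` open polyline, stroke `#ff8800` → score (S537, F2099). Machine vertices: (100.275,49.451) → (23.786,61.172) → (111.402,21.397) → (221.339,21.514) → (226.125,61.259) → (111.047,55.521). Open path.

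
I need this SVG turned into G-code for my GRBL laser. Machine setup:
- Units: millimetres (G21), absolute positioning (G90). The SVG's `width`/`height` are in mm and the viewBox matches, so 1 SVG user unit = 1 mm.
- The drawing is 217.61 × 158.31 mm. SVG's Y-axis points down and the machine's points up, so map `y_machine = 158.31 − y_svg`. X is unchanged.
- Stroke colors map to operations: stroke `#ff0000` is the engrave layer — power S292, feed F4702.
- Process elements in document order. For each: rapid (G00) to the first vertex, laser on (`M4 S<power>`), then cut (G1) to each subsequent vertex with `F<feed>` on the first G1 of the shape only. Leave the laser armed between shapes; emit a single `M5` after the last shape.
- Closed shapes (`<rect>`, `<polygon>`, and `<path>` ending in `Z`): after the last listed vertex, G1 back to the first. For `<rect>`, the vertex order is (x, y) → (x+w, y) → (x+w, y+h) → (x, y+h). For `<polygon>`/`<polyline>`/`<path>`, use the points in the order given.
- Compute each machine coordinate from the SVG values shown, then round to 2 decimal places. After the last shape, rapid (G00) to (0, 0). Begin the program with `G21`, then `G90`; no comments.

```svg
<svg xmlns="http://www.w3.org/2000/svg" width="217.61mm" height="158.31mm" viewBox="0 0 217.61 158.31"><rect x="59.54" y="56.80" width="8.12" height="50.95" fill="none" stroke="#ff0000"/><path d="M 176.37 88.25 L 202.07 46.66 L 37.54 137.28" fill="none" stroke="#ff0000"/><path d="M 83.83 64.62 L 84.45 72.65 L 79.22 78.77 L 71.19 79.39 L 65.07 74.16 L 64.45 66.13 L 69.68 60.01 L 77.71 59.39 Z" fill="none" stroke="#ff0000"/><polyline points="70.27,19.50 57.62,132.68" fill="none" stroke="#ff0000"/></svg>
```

1 u = 1 mm; y_m = 158.31 − y.

[1] `<rect>` rectangle, #ff0000→engrave S292 F4702: (59.54,101.51) → (67.66,101.51) → (67.66,50.56) → (59.54,50.56) → (59.54,101.51) (closed)

[2] `<path>` open polyline, #ff0000→engrave S292 F4702: (176.37,70.06) → (202.07,111.65) → (37.54,21.03)

[3] `<path>` regular polygon, #ff0000→engrave S292 F4702: (83.83,93.69) → (84.45,85.66) → (79.22,79.54) → (71.19,78.92) → (65.07,84.15) → (64.45,92.18) → (69.68,98.30) → (77.71,98.92) → (83.83,93.69) (closed)

[4] `<polyline>` line segment, #ff0000→engrave S292 F4702: (70.27,138.81) → (57.62,25.63)

G21
G90
G00 X59.54 Y101.51
M4 S292
G1 X67.66 Y101.51 F4702
G1 X67.66 Y50.56
G1 X59.54 Y50.56
G1 X59.54 Y101.51
G00 X176.37 Y70.06
M4 S292
G1 X202.07 Y111.65 F4702
G1 X37.54 Y21.03
G00 X83.83 Y93.69
M4 S292
G1 X84.45 Y85.66 F4702
G1 X79.22 Y79.54
G1 X71.19 Y78.92
G1 X65.07 Y84.15
G1 X64.45 Y92.18
G1 X69.68 Y98.30
G1 X77.71 Y98.92
G1 X83.83 Y93.69
G00 X70.27 Y138.81
M4 S292
G1 X57.62 Y25.63 F4702
M5
G00 X0.00 Y0.00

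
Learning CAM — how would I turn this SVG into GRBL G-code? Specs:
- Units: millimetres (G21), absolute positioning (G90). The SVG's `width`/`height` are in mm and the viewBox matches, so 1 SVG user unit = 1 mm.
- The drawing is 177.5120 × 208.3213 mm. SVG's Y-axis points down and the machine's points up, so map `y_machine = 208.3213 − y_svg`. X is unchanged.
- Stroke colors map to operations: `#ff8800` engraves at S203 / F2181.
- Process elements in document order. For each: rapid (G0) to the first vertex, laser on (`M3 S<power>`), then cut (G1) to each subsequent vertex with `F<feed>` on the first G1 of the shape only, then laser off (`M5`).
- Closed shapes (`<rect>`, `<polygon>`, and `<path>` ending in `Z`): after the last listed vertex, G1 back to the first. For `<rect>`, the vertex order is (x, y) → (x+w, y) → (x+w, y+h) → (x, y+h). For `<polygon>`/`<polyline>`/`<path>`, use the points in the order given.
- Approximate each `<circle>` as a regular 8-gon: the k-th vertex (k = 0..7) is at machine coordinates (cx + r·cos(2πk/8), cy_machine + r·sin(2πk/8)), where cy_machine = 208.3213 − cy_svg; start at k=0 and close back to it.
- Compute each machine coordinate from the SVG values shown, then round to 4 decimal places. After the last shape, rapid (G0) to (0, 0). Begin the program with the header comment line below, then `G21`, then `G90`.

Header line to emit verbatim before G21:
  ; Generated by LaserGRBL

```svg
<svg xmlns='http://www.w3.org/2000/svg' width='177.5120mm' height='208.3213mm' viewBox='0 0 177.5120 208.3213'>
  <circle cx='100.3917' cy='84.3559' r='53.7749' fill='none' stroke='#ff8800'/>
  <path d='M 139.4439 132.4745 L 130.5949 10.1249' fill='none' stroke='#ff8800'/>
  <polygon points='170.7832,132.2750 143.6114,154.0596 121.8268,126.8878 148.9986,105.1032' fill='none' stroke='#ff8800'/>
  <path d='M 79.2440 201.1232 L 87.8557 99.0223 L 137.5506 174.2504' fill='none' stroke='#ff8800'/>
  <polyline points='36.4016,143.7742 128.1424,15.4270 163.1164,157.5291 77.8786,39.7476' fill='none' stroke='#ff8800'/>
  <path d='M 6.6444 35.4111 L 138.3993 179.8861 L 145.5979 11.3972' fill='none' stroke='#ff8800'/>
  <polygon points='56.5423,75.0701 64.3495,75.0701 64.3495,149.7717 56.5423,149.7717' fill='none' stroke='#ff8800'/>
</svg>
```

Since the viewBox matches the mm dimensions, user units are millimetres directly. The only transform is the Y-flip y_m = 208.3213 − y_svg.

Shape 1 is a circle drawn with `<circle>`. Its stroke #ff8800 means engrave at S203, F2181. After flipping Y the toolpath is (154.1666,123.9654) → (138.4163,161.9900) → (100.3917,177.7403) → (62.3671,161.9900) → (46.6168,123.9654) → (62.3671,85.9408) → (100.3917,70.1905) → (138.4163,85.9408) → (154.1666,123.9654), returning to the start.

Shape 2 is a line segment drawn with `<path>`. Its stroke #ff8800 means engrave at S203, F2181. After flipping Y the toolpath is (139.4439,75.8468) → (130.5949,198.1964).

Shape 3 is a regular polygon drawn with `<polygon>`. Its stroke #ff8800 means engrave at S203, F2181. After flipping Y the toolpath is (170.7832,76.0463) → (143.6114,54.2617) → (121.8268,81.4335) → (148.9986,103.2181) → (170.7832,76.0463), returning to the start.

Shape 4 is a open polyline drawn with `<path>`. Its stroke #ff8800 means engrave at S203, F2181. After flipping Y the toolpath is (79.2440,7.1981) → (87.8557,109.2990) → (137.5506,34.0709).

Shape 5 is a open polyline drawn with `<polyline>`. Its stroke #ff8800 means engrave at S203, F2181. After flipping Y the toolpath is (36.4016,64.5471) → (128.1424,192.8943) → (163.1164,50.7922) → (77.8786,168.5737).

Shape 6 is a open polyline drawn with `<path>`. Its stroke #ff8800 means engrave at S203, F2181. After flipping Y the toolpath is (6.6444,172.9102) → (138.3993,28.4352) → (145.5979,196.9241).

Shape 7 is a rectangle drawn with `<polygon>`. Its stroke #ff8800 means engrave at S203, F2181. After flipping Y the toolpath is (56.5423,133.2512) → (64.3495,133.2512) → (64.3495,58.5496) → (56.5423,58.5496) → (56.5423,133.2512), returning to the start.

; Generated by LaserGRBL
G21
G90
G0 X154.1666 Y123.9654
M3 S203
G1 X138.4163 Y161.9900 F2181
G1 X100.3917 Y177.7403
G1 X62.3671 Y161.9900
G1 X46.6168 Y123.9654
G1 X62.3671 Y85.9408
G1 X100.3917 Y70.1905
G1 X138.4163 Y85.9408
G1 X154.1666 Y123.9654
M5
G0 X139.4439 Y75.8468
M3 S203
G1 X130.5949 Y198.1964 F2181
M5
G0 X170.7832 Y76.0463
M3 S203
G1 X143.6114 Y54.2617 F2181
G1 X121.8268 Y81.4335
G1 X148.9986 Y103.2181
G1 X170.7832 Y76.0463
M5
G0 X79.2440 Y7.1981
M3 S203
G1 X87.8557 Y109.2990 F2181
G1 X137.5506 Y34.0709
M5
G0 X36.4016 Y64.5471
M3 S203
G1 X128.1424 Y192.8943 F2181
G1 X163.1164 Y50.7922
G1 X77.8786 Y168.5737
M5
G0 X6.6444 Y172.9102
M3 S203
G1 X138.3993 Y28.4352 F2181
G1 X145.5979 Y196.9241
M5
G0 X56.5423 Y133.2512
M3 S203
G1 X64.3495 Y133.2512 F2181
G1 X64.3495 Y58.5496
G1 X56.5423 Y58.5496
G1 X56.5423 Y133.2512
M5
G0 X0.0000 Y0.0000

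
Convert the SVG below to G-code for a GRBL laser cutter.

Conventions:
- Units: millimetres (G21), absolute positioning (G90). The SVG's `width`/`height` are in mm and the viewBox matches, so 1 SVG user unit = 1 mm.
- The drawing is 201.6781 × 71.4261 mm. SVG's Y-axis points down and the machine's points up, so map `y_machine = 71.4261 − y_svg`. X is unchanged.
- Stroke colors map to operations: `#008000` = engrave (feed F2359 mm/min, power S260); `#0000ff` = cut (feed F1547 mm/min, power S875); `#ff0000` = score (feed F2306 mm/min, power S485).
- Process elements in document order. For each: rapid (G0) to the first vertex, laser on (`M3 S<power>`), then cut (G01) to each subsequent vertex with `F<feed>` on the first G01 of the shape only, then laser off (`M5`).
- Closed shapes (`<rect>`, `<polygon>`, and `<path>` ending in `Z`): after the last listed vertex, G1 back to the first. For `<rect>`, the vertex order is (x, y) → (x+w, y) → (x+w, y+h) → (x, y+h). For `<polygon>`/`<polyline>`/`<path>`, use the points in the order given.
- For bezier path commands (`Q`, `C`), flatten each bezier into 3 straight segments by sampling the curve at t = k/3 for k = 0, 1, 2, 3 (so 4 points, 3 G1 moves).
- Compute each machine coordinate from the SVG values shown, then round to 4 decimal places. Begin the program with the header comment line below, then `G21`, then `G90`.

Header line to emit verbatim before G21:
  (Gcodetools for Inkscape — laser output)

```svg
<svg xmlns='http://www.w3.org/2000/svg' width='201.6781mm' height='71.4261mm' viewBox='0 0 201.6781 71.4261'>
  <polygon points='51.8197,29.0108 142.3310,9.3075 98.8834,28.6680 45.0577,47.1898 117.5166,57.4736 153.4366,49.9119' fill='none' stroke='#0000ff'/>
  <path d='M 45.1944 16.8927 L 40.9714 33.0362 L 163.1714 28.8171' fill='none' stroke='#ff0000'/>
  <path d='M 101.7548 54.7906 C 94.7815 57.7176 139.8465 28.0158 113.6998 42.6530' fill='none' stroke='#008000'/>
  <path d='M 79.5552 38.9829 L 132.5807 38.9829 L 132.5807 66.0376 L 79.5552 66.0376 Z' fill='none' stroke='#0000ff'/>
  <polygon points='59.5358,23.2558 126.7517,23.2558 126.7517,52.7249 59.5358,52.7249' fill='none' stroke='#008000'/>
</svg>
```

viewBox `0 0 201.6781 71.4261` with mm width/height → 1 unit = 1 mm. Flip: y_m = 71.4261 − y_svg.

**Shape 1** — `<polygon>` closed polygon, stroke `#0000ff` → cut (S875, F1547). Machine vertices: (51.8197,42.4153) → (142.3310,62.1186) → (98.8834,42.7581) → (45.0577,24.2363) → (117.5166,13.9525) → (153.4366,21.5142) → (51.8197,42.4153). Closed: final G1 returns to the first vertex.

**Shape 2** — `<path>` open polyline, stroke `#ff0000` → score (S485, F2306). Machine vertices: (45.1944,54.5334) → (40.9714,38.3899) → (163.1714,42.6090). Open path.

**Shape 3** — `<path>` cubic bezier, stroke `#008000` → engrave (S260, F2359). Control points (SVG): P0=(101.7548,54.7906), P1=(94.7815,57.7176), P2=(139.8465,28.0158), P3=(113.6998,42.6530); sampled at t=k/3. Machine vertices: (101.7548,16.6355) → (107.5628,21.7341) → (120.6741,31.4813) → (113.6998,28.7731). Open path.

**Shape 4** — `<path>` rectangle, stroke `#0000ff` → cut (S875, F1547). Machine vertices: (79.5552,32.4432) → (132.5807,32.4432) → (132.5807,5.3885) → (79.5552,5.3885) → (79.5552,32.4432). Closed: final G1 returns to the first vertex.

**Shape 5** — `<polygon>` rectangle, stroke `#008000` → engrave (S260, F2359). Machine vertices: (59.5358,48.1703) → (126.7517,48.1703) → (126.7517,18.7012) → (59.5358,18.7012) → (59.5358,48.1703). Closed: final G1 returns to the first vertex.

(Gcodetools for Inkscape — laser output)
G21
G90
G0 X51.8197 Y42.4153
M3 S875
G01 X142.3310 Y62.1186 F1547
G01 X98.8834 Y42.7581
G01 X45.0577 Y24.2363
G01 X117.5166 Y13.9525
G01 X153.4366 Y21.5142
G01 X51.8197 Y42.4153
M5
G0 X45.1944 Y54.5334
M3 S485
G01 X40.9714 Y38.3899 F2306
G01 X163.1714 Y42.6090
M5
G0 X101.7548 Y16.6355
M3 S260
G01 X107.5628 Y21.7341 F2359
G01 X120.6741 Y31.4813
G01 X113.6998 Y28.7731
M5
G0 X79.5552 Y32.4432
M3 S875
G01 X132.5807 Y32.4432 F1547
G01 X132.5807 Y5.3885
G01 X79.5552 Y5.3885
G01 X79.5552 Y32.4432
M5
G0 X59.5358 Y48.1703
M3 S260
G01 X126.7517 Y48.1703 F2359
G01 X126.7517 Y18.7012
G01 X59.5358 Y18.7012
G01 X59.5358 Y48.1703
M5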